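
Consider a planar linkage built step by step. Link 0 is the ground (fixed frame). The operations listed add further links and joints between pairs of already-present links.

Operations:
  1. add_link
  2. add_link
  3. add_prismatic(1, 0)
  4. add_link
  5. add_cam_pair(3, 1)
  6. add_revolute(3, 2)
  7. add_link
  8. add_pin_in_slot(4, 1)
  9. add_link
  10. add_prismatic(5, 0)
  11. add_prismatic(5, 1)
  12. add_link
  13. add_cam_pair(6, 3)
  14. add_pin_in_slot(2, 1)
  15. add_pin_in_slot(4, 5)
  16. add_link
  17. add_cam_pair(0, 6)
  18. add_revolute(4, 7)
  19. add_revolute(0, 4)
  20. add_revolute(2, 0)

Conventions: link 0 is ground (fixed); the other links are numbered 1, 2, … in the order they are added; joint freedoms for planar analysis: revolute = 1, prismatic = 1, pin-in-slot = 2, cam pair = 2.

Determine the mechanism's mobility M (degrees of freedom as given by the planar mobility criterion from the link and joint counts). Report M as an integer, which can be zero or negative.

ground; <1,0,0>
#1 <2,0,0>
#2 <3,0,0>
P:1↔0 J1 <3,1,0>
#3 <4,1,0>
C:3↔1 J2 <4,1,1>
R:3↔2 J1 <4,2,1>
#4 <5,2,1>
PS:4↔1 J2 <5,2,2>
#5 <6,2,2>
P:5↔0 J1 <6,3,2>
P:5↔1 J1 <6,4,2>
#6 <7,4,2>
C:6↔3 J2 <7,4,3>
PS:2↔1 J2 <7,4,4>
PS:4↔5 J2 <7,4,5>
#7 <8,4,5>
C:0↔6 J2 <8,4,6>
R:4↔7 J1 <8,5,6>
R:0↔4 J1 <8,6,6>
R:2↔0 J1 <8,7,6>
3×7 − 2×7 − 1×6 = 1

M = 1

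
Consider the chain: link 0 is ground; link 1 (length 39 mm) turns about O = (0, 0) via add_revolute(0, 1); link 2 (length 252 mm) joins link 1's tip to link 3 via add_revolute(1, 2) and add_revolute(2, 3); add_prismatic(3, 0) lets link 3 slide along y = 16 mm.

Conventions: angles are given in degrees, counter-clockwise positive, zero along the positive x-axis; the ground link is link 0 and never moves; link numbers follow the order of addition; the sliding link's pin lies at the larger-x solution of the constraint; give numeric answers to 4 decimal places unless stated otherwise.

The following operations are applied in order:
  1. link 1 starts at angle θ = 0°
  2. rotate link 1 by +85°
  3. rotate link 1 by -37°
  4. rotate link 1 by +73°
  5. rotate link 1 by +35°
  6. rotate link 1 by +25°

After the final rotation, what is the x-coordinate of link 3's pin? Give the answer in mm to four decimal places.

geometry: r = 39 mm, L = 252 mm, e = 16 mm; θ starts at 0°
rotate link 1 by +85°: θ ← 0° +85° = 85°
rotate link 1 by -37°: θ ← 85° -37° = 48°
rotate link 1 by +73°: θ ← 48° +73° = 121°
rotate link 1 by +35°: θ ← 121° +35° = 156°
rotate link 1 by +25°: θ ← 156° +25° = 181°
crank pin P = (r cos θ, r sin θ) = (-38.994060, -0.680644)
h = r sin θ − e = -0.680644 − 16 = -16.680644
x = r cos θ + √(L² − h²) = -38.994060 + 251.447323 = 212.453263

212.4533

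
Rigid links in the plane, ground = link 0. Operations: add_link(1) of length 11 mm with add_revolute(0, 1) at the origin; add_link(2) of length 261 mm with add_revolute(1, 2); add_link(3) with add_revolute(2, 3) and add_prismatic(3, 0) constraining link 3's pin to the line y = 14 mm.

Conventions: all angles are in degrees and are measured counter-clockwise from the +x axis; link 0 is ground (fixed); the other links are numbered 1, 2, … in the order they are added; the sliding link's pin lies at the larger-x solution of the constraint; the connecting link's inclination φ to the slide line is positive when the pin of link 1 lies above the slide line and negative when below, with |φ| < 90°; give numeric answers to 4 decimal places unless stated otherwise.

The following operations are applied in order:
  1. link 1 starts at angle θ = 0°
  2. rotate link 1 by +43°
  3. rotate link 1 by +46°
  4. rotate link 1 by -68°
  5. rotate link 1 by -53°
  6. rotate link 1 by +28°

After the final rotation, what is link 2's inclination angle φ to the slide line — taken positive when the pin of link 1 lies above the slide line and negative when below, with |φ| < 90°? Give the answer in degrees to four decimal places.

geometry: r = 11 mm, L = 261 mm, e = 14 mm; θ starts at 0°
rotate link 1 by +43°: θ ← 0° +43° = 43°
rotate link 1 by +46°: θ ← 43° +46° = 89°
rotate link 1 by -68°: θ ← 89° -68° = 21°
rotate link 1 by -53°: θ ← 21° -53° = -32°
rotate link 1 by +28°: θ ← -32° +28° = -4°
h = r sin θ − e = -0.767321 − 14 = -14.767321
sin φ = h / L = -14.767321 / 261 = -0.05657977
φ = arcsin(-0.05657977) = -3.243514°

-3.2435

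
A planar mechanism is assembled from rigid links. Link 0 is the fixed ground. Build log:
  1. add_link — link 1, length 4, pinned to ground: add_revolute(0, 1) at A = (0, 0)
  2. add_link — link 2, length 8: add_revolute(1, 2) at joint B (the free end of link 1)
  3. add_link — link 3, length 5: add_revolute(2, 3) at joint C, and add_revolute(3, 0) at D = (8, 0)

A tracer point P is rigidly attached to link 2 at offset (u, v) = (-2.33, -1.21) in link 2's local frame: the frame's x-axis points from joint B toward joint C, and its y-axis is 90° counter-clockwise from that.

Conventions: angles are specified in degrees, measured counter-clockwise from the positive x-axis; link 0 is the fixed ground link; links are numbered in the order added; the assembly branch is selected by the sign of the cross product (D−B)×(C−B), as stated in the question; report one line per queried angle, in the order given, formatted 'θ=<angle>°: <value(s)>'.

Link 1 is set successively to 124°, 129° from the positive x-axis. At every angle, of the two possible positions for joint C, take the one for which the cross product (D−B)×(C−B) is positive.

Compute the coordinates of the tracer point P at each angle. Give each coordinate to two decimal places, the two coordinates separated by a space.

A=(0,0), D=(8.00,0)
θ=124°: B = A + 4.00·(cos124°, sin124°) = (-2.2368, 3.3162)
θ=124°: |BD| = 10.7605
θ=124°: circle(B,8.00) ∩ circle(D,5.00): a=7.1924, h=3.5027
θ=124°:   candidates: C₊=(5.6851,4.4318) cross=37.691; C₋=(3.5261,-2.2326) cross=-37.691
θ=124°:   branch + wants cross > 0 → take C=(5.6851,4.4318) (cross=37.691)
θ=124°: ex = (C−B)/|BC| = (0.9902,0.1395); ey = (-0.1395,0.9902)
θ=124°: P = B + -2.33·ex + -1.21·ey = (-4.3753,1.7930)
θ=129°: B = A + 4.00·(cos129°, sin129°) = (-2.5173, 3.1086)
θ=129°: |BD| = 10.9671
θ=129°: circle(B,8.00) ∩ circle(D,5.00): a=7.2616, h=3.3570
θ=129°:   candidates: C₊=(5.3980,4.2696) cross=36.816; C₋=(3.4950,-2.1690) cross=-36.816
θ=129°:   branch + wants cross > 0 → take C=(5.3980,4.2696) (cross=36.816)
θ=129°: ex = (C−B)/|BC| = (0.9894,0.1451); ey = (-0.1451,0.9894)
θ=129°: P = B + -2.33·ex + -1.21·ey = (-4.6470,1.5732)

θ=124°: -4.38 1.79
θ=129°: -4.65 1.57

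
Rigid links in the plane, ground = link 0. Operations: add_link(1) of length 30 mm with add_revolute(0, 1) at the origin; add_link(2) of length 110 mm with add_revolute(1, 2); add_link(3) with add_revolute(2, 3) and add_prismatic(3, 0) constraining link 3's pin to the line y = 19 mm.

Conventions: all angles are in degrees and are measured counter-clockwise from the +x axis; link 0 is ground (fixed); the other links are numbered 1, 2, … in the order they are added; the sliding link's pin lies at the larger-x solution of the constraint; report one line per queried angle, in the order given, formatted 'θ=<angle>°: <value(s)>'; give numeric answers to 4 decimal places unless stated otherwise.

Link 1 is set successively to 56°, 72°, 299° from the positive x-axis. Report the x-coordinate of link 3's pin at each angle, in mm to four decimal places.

geometry: r = 30 mm, L = 110 mm, e = 19 mm
θ=56°: crank pin P = (r cos θ, r sin θ) = (16.775787, 24.871127)
θ=56°: h = r sin θ − e = 24.871127 − 19 = 5.871127
θ=56°: x = r cos θ + √(L² − h²) = 16.775787 + 109.843206 = 126.618993
θ=72°: crank pin P = (r cos θ, r sin θ) = (9.270510, 28.531695)
θ=72°: h = r sin θ − e = 28.531695 − 19 = 9.531695
θ=72°: x = r cos θ + √(L² − h²) = 9.270510 + 109.586253 = 118.856763
θ=299°: crank pin P = (r cos θ, r sin θ) = (14.544289, -26.238591)
θ=299°: h = r sin θ − e = -26.238591 − 19 = -45.238591
θ=299°: x = r cos θ + √(L² − h²) = 14.544289 + 100.266993 = 114.811282

θ=56°: 126.6190
θ=72°: 118.8568
θ=299°: 114.8113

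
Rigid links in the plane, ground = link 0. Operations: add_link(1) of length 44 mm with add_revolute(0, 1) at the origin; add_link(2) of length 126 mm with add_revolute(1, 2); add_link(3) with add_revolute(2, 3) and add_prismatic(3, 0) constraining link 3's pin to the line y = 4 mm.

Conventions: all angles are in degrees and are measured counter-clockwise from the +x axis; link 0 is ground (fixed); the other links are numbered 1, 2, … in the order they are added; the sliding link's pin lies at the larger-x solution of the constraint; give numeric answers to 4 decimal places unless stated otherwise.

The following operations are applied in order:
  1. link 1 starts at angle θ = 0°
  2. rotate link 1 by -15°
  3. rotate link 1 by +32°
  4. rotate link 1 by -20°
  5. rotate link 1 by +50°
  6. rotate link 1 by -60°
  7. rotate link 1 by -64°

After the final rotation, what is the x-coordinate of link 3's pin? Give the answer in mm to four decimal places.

geometry: r = 44 mm, L = 126 mm, e = 4 mm; θ starts at 0°
rotate link 1 by -15°: θ ← 0° -15° = -15°
rotate link 1 by +32°: θ ← -15° +32° = 17°
rotate link 1 by -20°: θ ← 17° -20° = -3°
rotate link 1 by +50°: θ ← -3° +50° = 47°
rotate link 1 by -60°: θ ← 47° -60° = -13°
rotate link 1 by -64°: θ ← -13° -64° = -77°
crank pin P = (r cos θ, r sin θ) = (9.897846, -42.872283)
h = r sin θ − e = -42.872283 − 4 = -46.872283
x = r cos θ + √(L² − h²) = 9.897846 + 116.957211 = 126.855057

126.8551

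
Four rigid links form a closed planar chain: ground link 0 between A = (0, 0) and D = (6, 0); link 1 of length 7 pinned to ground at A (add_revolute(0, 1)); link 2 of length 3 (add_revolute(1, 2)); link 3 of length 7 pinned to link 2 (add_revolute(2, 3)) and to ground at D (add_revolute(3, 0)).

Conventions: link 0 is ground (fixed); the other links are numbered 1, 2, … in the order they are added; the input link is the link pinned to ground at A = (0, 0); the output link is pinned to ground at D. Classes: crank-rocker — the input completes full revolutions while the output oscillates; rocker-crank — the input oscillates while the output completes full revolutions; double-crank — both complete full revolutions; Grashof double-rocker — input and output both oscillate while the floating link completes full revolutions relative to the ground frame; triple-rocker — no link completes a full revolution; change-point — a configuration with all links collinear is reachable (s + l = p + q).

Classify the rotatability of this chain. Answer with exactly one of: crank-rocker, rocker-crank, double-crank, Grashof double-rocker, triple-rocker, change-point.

lengths: ground=6, input=7, coupler=3, output=7
sorted: s=3 (shortest), l=7 (longest), p+q=13
s + l = 10 vs p + q = 13
s + l < p + q (Grashof) with shortest = coupler link → Grashof double-rocker

Grashof double-rocker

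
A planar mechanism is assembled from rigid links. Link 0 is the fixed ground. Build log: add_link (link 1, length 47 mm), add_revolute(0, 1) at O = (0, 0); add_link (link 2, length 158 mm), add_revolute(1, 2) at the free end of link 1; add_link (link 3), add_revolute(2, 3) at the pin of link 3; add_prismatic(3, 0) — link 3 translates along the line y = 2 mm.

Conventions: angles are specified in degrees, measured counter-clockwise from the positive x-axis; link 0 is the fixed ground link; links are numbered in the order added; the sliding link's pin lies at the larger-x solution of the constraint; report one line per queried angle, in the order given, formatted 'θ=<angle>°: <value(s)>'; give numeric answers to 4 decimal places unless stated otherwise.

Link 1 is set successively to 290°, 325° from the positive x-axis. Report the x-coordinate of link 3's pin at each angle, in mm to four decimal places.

geometry: r = 47 mm, L = 158 mm, e = 2 mm
θ=290°: crank pin P = (r cos θ, r sin θ) = (16.074947, -44.165553)
θ=290°: h = r sin θ − e = -44.165553 − 2 = -46.165553
θ=290°: x = r cos θ + √(L² − h²) = 16.074947 + 151.105068 = 167.180015
θ=325°: crank pin P = (r cos θ, r sin θ) = (38.500146, -26.958093)
θ=325°: h = r sin θ − e = -26.958093 − 2 = -28.958093
θ=325°: x = r cos θ + √(L² − h²) = 38.500146 + 155.323626 = 193.823772

θ=290°: 167.1800
θ=325°: 193.8238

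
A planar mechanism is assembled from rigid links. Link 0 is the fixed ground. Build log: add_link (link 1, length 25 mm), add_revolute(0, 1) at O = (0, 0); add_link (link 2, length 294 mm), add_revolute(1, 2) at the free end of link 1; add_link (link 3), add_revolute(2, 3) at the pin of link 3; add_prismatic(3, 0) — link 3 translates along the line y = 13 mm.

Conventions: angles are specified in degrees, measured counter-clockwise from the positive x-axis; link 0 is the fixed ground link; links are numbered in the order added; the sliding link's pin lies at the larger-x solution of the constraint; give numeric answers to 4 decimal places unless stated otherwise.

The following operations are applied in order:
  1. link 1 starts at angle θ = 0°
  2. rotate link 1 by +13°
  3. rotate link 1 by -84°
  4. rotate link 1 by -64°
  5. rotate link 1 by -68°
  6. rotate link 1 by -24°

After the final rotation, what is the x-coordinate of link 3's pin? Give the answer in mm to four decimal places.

geometry: r = 25 mm, L = 294 mm, e = 13 mm; θ starts at 0°
rotate link 1 by +13°: θ ← 0° +13° = 13°
rotate link 1 by -84°: θ ← 13° -84° = -71°
rotate link 1 by -64°: θ ← -71° -64° = -135°
rotate link 1 by -68°: θ ← -135° -68° = -203°
rotate link 1 by -24°: θ ← -203° -24° = -227°
crank pin P = (r cos θ, r sin θ) = (-17.049959, 18.283843)
h = r sin θ − e = 18.283843 − 13 = 5.283843
x = r cos θ + √(L² − h²) = -17.049959 + 293.952515 = 276.902556

276.9026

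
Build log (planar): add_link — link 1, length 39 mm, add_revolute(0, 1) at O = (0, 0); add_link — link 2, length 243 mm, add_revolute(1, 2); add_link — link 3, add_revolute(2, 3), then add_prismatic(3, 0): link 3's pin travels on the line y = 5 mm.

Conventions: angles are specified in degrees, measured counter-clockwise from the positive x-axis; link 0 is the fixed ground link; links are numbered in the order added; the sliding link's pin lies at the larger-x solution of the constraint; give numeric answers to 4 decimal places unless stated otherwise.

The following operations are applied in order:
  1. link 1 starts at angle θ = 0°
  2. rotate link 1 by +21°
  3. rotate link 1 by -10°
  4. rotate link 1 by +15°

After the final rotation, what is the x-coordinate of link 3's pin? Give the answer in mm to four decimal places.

geometry: r = 39 mm, L = 243 mm, e = 5 mm; θ starts at 0°
rotate link 1 by +21°: θ ← 0° +21° = 21°
rotate link 1 by -10°: θ ← 21° -10° = 11°
rotate link 1 by +15°: θ ← 11° +15° = 26°
crank pin P = (r cos θ, r sin θ) = (35.052968, 17.096475)
h = r sin θ − e = 17.096475 − 5 = 12.096475
x = r cos θ + √(L² − h²) = 35.052968 + 242.698734 = 277.751701

277.7517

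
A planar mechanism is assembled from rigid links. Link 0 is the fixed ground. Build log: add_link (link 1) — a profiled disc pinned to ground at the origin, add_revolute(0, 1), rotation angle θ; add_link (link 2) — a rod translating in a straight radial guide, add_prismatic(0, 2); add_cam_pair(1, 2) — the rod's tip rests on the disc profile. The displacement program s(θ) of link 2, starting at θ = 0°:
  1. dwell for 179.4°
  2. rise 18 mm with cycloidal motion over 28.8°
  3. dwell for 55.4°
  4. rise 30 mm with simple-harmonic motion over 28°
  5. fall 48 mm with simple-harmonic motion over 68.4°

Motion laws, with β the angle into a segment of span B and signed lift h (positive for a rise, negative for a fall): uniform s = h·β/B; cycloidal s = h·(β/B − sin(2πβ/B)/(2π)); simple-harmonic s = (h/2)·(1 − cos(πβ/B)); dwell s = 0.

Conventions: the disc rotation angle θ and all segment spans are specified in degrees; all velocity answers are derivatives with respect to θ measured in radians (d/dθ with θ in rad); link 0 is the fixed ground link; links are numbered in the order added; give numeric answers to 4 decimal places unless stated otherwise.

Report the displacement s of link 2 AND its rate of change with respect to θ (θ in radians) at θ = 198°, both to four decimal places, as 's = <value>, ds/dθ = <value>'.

seg 1 [0°–179.4°] dwell: s stays 0.0000
seg 2 [179.4°–208.2°] cycloidal, h=18: θ=198° here. β=18.6, B=28.8. 18·(0.6458 − sin(2π·0.6458)/(2π)) = 13.8978 → s = 13.8978
velocity in seg [179.4°–208.2°] (cycloidal), θ in radians: β = 18.6° = 0.3246 rad, B = 28.8° = 0.5027 rad; ds/dθ = (h/B)(1 − cos(2πβ/B)) = (18/0.5027)(1 − cos(2π·0.6458)) = 57.609525 mm/rad

s = 13.8978, ds/dθ = 57.6095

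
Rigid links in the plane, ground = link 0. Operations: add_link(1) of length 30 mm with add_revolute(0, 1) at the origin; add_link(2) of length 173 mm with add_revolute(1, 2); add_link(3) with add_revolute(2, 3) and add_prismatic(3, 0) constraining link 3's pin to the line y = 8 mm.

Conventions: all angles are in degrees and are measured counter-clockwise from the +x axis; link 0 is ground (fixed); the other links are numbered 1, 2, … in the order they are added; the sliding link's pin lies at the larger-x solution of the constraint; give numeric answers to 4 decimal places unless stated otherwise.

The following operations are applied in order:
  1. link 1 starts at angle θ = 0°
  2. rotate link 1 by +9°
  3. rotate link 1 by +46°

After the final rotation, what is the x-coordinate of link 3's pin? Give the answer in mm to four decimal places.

geometry: r = 30 mm, L = 173 mm, e = 8 mm; θ starts at 0°
rotate link 1 by +9°: θ ← 0° +9° = 9°
rotate link 1 by +46°: θ ← 9° +46° = 55°
crank pin P = (r cos θ, r sin θ) = (17.207293, 24.574561)
h = r sin θ − e = 24.574561 − 8 = 16.574561
x = r cos θ + √(L² − h²) = 17.207293 + 172.204193 = 189.411486

189.4115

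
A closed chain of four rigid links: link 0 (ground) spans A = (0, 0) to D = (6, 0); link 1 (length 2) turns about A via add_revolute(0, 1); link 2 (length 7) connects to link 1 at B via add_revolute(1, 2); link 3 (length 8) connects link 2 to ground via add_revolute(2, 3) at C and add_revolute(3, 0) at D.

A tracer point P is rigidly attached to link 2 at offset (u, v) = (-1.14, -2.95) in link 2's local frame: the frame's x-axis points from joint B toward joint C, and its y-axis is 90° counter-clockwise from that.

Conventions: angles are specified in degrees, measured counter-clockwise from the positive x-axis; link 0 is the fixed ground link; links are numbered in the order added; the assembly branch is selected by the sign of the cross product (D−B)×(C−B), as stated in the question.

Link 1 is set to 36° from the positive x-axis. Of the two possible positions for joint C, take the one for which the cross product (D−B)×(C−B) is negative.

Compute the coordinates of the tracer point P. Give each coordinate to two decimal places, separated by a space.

A=(0,0), D=(6.00,0)
B = A + 2.00·(cos36°, sin36°) = (1.6180, 1.1756)
|BD| = 4.5369
circle(B,7.00) ∩ circle(D,8.00): a=0.6154, h=6.9729
  candidates: C₊=(4.0191,7.7509) cross=31.635; C₋=(0.4056,-5.7186) cross=-31.635
  branch - wants cross < 0 → take C=(0.4056,-5.7186) (cross=-31.635)
ex = (C−B)/|BC| = (-0.1732,-0.9849); ey = (0.9849,-0.1732)
P = B + -1.14·ex + -2.95·ey = (-1.0899,2.8093)

-1.09 2.81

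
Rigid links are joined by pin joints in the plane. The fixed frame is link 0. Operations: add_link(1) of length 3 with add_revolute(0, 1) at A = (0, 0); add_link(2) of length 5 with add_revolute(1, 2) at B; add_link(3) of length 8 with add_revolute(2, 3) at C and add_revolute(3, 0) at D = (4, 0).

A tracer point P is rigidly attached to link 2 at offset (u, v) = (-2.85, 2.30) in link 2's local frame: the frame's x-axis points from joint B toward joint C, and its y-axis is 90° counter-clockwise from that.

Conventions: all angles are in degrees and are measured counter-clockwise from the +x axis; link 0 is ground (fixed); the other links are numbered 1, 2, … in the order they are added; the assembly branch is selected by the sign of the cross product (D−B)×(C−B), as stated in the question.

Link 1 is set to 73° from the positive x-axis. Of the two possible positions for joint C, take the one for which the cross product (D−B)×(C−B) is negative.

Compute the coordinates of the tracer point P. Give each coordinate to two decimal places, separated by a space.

A=(0,0), D=(4.00,0)
B = A + 3.00·(cos73°, sin73°) = (0.8771, 2.8689)
|BD| = 4.2406
circle(B,5.00) ∩ circle(D,8.00): a=-2.4780, h=4.3427
  candidates: C₊=(1.9902,7.7434) cross=18.416; C₋=(-3.8857,1.3473) cross=-18.416
  branch - wants cross < 0 → take C=(-3.8857,1.3473) (cross=-18.416)
ex = (C−B)/|BC| = (-0.9526,-0.3043); ey = (0.3043,-0.9526)
P = B + -2.85·ex + 2.30·ey = (4.2919,1.5453)

4.29 1.55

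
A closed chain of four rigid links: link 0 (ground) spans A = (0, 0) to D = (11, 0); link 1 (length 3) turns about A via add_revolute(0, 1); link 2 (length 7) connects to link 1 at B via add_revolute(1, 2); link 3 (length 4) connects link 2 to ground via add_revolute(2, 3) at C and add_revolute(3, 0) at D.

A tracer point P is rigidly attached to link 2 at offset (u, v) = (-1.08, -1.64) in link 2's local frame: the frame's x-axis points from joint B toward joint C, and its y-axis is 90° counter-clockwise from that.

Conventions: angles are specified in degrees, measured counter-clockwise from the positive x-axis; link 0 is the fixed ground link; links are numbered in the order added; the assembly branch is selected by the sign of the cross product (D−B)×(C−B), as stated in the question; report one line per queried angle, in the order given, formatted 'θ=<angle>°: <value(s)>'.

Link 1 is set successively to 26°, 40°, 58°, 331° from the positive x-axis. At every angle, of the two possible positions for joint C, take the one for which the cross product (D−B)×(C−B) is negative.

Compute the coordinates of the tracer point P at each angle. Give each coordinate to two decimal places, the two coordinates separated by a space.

A=(0,0), D=(11.00,0)
θ=26°: B = A + 3.00·(cos26°, sin26°) = (2.6964, 1.3151)
θ=26°: |BD| = 8.4071
θ=26°: circle(B,7.00) ∩ circle(D,4.00): a=6.1662, h=3.3133
θ=26°:   candidates: C₊=(9.3050,3.6231) cross=27.856; C₋=(8.2684,-2.9220) cross=-27.856
θ=26°:   branch - wants cross < 0 → take C=(8.2684,-2.9220) (cross=-27.856)
θ=26°: ex = (C−B)/|BC| = (0.7960,-0.6053); ey = (0.6053,0.7960)
θ=26°: P = B + -1.08·ex + -1.64·ey = (0.8440,0.6634)
θ=40°: B = A + 3.00·(cos40°, sin40°) = (2.2981, 1.9284)
θ=40°: |BD| = 8.9130
θ=40°: circle(B,7.00) ∩ circle(D,4.00): a=6.3077, h=3.0352
θ=40°:   candidates: C₊=(9.1131,3.5270) cross=27.053; C₋=(7.7998,-2.3997) cross=-27.053
θ=40°:   branch - wants cross < 0 → take C=(7.7998,-2.3997) (cross=-27.053)
θ=40°: ex = (C−B)/|BC| = (0.7859,-0.6183); ey = (0.6183,0.7859)
θ=40°: P = B + -1.08·ex + -1.64·ey = (0.4353,1.3072)
θ=58°: B = A + 3.00·(cos58°, sin58°) = (1.5898, 2.5441)
θ=58°: |BD| = 9.7481
θ=58°: circle(B,7.00) ∩ circle(D,4.00): a=6.5667, h=2.4246
θ=58°:   candidates: C₊=(8.5616,3.1709) cross=23.635; C₋=(7.2961,-1.5102) cross=-23.635
θ=58°:   branch - wants cross < 0 → take C=(7.2961,-1.5102) (cross=-23.635)
θ=58°: ex = (C−B)/|BC| = (0.8152,-0.5792); ey = (0.5792,0.8152)
θ=58°: P = B + -1.08·ex + -1.64·ey = (-0.2405,1.8328)
θ=331°: B = A + 3.00·(cos331°, sin331°) = (2.6239, -1.4544)
θ=331°: |BD| = 8.5015
θ=331°: circle(B,7.00) ∩ circle(D,4.00): a=6.1916, h=3.2656
θ=331°:   candidates: C₊=(8.1655,2.8223) cross=27.763; C₋=(9.2828,-3.6127) cross=-27.763
θ=331°:   branch - wants cross < 0 → take C=(9.2828,-3.6127) (cross=-27.763)
θ=331°: ex = (C−B)/|BC| = (0.9513,-0.3083); ey = (0.3083,0.9513)
θ=331°: P = B + -1.08·ex + -1.64·ey = (1.0908,-2.6815)

θ=26°: 0.84 0.66
θ=40°: 0.44 1.31
θ=58°: -0.24 1.83
θ=331°: 1.09 -2.68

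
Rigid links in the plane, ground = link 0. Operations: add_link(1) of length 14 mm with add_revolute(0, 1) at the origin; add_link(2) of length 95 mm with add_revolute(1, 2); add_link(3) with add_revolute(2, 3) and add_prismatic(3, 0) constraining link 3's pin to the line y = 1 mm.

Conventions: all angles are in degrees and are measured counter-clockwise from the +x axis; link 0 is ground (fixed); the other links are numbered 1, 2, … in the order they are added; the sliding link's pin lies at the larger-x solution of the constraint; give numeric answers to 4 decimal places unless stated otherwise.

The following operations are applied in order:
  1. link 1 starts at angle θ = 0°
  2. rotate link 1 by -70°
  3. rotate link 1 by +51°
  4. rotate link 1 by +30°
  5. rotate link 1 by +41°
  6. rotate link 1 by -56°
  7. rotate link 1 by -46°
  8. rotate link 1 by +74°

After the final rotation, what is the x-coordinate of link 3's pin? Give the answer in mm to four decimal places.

geometry: r = 14 mm, L = 95 mm, e = 1 mm; θ starts at 0°
rotate link 1 by -70°: θ ← 0° -70° = -70°
rotate link 1 by +51°: θ ← -70° +51° = -19°
rotate link 1 by +30°: θ ← -19° +30° = 11°
rotate link 1 by +41°: θ ← 11° +41° = 52°
rotate link 1 by -56°: θ ← 52° -56° = -4°
rotate link 1 by -46°: θ ← -4° -46° = -50°
rotate link 1 by +74°: θ ← -50° +74° = 24°
crank pin P = (r cos θ, r sin θ) = (12.789636, 5.694313)
h = r sin θ − e = 5.694313 − 1 = 4.694313
x = r cos θ + √(L² − h²) = 12.789636 + 94.883947 = 107.673584

107.6736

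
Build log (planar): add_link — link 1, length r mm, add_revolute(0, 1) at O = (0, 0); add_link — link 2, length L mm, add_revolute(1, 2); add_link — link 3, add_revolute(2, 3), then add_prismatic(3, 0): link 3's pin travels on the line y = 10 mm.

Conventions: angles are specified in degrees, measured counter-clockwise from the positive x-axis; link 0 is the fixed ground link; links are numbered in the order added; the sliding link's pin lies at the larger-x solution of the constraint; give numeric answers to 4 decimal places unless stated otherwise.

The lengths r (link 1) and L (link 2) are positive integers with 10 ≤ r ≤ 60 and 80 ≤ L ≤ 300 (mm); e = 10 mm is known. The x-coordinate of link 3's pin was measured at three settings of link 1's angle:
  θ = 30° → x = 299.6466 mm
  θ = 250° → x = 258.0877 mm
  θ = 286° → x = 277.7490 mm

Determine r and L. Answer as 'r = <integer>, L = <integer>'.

constraint per measurement: (x − r cos θ)² + (r sin θ − e)² = L²
subtracting the θ₁ and θ₂ equations cancels the r² and L² terms:
r = (x₁² − x₂²) / (2[(x₁cos θ₁ + e sin θ₁) − (x₂cos θ₂ + e sin θ₂)]) = 32.0000 → r = 32
L² = (x₁ − r cos θ₁)² + (r sin θ₁ − e)² = 73983.9846 → L = 272.0000 → L = 272
check at θ₃=286°: x = 277.7490 (printed 277.7490) ✓

r = 32, L = 272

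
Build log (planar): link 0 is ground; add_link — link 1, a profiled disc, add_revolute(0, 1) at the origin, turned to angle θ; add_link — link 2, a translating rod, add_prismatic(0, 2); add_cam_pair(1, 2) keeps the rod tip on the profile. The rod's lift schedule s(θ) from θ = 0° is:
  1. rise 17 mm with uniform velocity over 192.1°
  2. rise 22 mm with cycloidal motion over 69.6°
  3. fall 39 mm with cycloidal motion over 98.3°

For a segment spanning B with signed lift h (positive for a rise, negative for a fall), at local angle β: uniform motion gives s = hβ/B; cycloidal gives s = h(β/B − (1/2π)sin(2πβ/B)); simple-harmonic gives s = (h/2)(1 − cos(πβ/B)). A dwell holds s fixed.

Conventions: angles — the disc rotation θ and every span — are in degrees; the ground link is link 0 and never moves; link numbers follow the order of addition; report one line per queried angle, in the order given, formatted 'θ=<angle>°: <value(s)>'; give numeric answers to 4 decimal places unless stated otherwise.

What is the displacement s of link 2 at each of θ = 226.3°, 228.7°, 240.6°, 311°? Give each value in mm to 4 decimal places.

seg 1 [0°–192.1°] uniform, h=17: full span → s += 17 → s = 17.0000
seg 2 [192.1°–261.7°] cycloidal, h=22: θ=226.3° here. β=34.2, B=69.6. 22·(0.4914 − sin(2π·0.4914)/(2π)) = 10.6208 → s = 27.6208
seg 2 [192.1°–261.7°] cycloidal, h=22: θ=228.7° here. β=36.6, B=69.6. 22·(0.5259 − sin(2π·0.5259)/(2π)) = 12.1354 → s = 29.1354
seg 2 [192.1°–261.7°] cycloidal, h=22: θ=240.6° here. β=48.5, B=69.6. 22·(0.6968 − sin(2π·0.6968)/(2π)) = 18.6384 → s = 35.6384
seg 2 [192.1°–261.7°] cycloidal, h=22: full span → s += 22 → s = 39.0000
seg 3 [261.7°–360°] cycloidal, h=-39: θ=311° here. β=49.3, B=98.3. -39·(0.5015 − sin(2π·0.5015)/(2π)) = -19.6190 → s = 19.3810

θ=226.3°: 27.6208
θ=228.7°: 29.1354
θ=240.6°: 35.6384
θ=311°: 19.3810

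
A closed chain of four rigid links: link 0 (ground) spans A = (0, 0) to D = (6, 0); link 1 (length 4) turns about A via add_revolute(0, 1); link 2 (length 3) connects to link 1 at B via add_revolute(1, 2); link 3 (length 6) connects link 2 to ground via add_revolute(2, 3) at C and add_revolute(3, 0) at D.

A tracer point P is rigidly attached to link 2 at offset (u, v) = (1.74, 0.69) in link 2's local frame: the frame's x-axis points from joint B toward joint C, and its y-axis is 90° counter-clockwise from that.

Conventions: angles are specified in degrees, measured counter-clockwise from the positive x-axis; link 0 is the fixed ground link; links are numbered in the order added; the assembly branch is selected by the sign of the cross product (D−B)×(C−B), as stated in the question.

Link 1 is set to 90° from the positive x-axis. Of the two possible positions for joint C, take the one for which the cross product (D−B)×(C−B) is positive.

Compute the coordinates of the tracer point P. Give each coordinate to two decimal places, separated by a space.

A=(0,0), D=(6.00,0)
B = A + 4.00·(cos90°, sin90°) = (0.0000, 4.0000)
|BD| = 7.2111
circle(B,3.00) ∩ circle(D,6.00): a=1.7334, h=2.4485
  candidates: C₊=(2.8005,5.0757) cross=17.656; C₋=(0.0841,1.0012) cross=-17.656
  branch + wants cross > 0 → take C=(2.8005,5.0757) (cross=17.656)
ex = (C−B)/|BC| = (0.9335,0.3586); ey = (-0.3586,0.9335)
P = B + 1.74·ex + 0.69·ey = (1.3769,5.2680)

1.38 5.27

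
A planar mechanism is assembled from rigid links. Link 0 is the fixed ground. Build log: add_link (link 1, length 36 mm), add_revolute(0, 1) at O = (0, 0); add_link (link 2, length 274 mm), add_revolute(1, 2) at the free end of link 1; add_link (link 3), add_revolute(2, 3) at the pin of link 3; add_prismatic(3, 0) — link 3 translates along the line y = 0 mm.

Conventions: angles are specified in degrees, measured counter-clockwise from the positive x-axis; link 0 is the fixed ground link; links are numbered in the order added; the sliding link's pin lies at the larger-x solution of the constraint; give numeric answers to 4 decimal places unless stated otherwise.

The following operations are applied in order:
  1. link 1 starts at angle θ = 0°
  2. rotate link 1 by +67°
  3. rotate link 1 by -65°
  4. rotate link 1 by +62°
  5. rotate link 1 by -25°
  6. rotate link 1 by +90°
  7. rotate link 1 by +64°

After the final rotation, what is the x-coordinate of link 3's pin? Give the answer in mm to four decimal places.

geometry: r = 36 mm, L = 274 mm, e = 0 mm; θ starts at 0°
rotate link 1 by +67°: θ ← 0° +67° = 67°
rotate link 1 by -65°: θ ← 67° -65° = 2°
rotate link 1 by +62°: θ ← 2° +62° = 64°
rotate link 1 by -25°: θ ← 64° -25° = 39°
rotate link 1 by +90°: θ ← 39° +90° = 129°
rotate link 1 by +64°: θ ← 129° +64° = 193°
crank pin P = (r cos θ, r sin θ) = (-35.077322, -8.098238)
h = r sin θ − e = -8.098238 − 0 = -8.098238
x = r cos θ + √(L² − h²) = -35.077322 + 273.880300 = 238.802977

238.8030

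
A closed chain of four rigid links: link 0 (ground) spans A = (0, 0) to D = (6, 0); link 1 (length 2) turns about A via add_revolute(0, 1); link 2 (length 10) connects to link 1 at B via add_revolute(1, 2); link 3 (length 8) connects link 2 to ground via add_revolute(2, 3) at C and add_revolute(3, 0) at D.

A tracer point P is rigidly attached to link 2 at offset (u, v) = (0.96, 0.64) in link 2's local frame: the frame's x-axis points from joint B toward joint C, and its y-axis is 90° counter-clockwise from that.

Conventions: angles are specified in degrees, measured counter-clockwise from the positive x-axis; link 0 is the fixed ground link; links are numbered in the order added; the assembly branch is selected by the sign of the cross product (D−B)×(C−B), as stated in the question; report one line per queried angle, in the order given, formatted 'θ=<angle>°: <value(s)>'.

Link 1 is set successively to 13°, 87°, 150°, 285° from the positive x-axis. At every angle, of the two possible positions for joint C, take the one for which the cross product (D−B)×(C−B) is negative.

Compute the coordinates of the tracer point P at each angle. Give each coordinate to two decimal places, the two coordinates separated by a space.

A=(0,0), D=(6.00,0)
θ=13°: B = A + 2.00·(cos13°, sin13°) = (1.9487, 0.4499)
θ=13°: |BD| = 4.0762
θ=13°: circle(B,10.00) ∩ circle(D,8.00): a=6.4540, h=7.6384
θ=13°:   candidates: C₊=(9.2064,7.3293) cross=31.136; C₋=(7.5202,-7.8542) cross=-31.136
θ=13°:   branch - wants cross < 0 → take C=(7.5202,-7.8542) (cross=-31.136)
θ=13°: ex = (C−B)/|BC| = (0.5571,-0.8304); ey = (0.8304,0.5571)
θ=13°: P = B + 0.96·ex + 0.64·ey = (3.0151,0.0093)
θ=87°: B = A + 2.00·(cos87°, sin87°) = (0.1047, 1.9973)
θ=87°: |BD| = 6.2245
θ=87°: circle(B,10.00) ∩ circle(D,8.00): a=6.0040, h=7.9970
θ=87°:   candidates: C₊=(8.3572,7.6448) cross=49.777; C₋=(3.2252,-7.5034) cross=-49.777
θ=87°:   branch - wants cross < 0 → take C=(3.2252,-7.5034) (cross=-49.777)
θ=87°: ex = (C−B)/|BC| = (0.3121,-0.9501); ey = (0.9501,0.3121)
θ=87°: P = B + 0.96·ex + 0.64·ey = (1.0123,1.2849)
θ=150°: B = A + 2.00·(cos150°, sin150°) = (-1.7321, 1.0000)
θ=150°: |BD| = 7.7964
θ=150°: circle(B,10.00) ∩ circle(D,8.00): a=6.2070, h=7.8405
θ=150°:   candidates: C₊=(5.4293,7.9796) cross=61.128; C₋=(3.4180,-7.5719) cross=-61.128
θ=150°:   branch - wants cross < 0 → take C=(3.4180,-7.5719) (cross=-61.128)
θ=150°: ex = (C−B)/|BC| = (0.5150,-0.8572); ey = (0.8572,0.5150)
θ=150°: P = B + 0.96·ex + 0.64·ey = (-0.6890,0.5067)
θ=285°: B = A + 2.00·(cos285°, sin285°) = (0.5176, -1.9319)
θ=285°: |BD| = 5.8128
θ=285°: circle(B,10.00) ∩ circle(D,8.00): a=6.0030, h=7.9977
θ=285°:   candidates: C₊=(3.5214,7.6064) cross=46.489; C₋=(8.8374,-7.4799) cross=-46.489
θ=285°:   branch - wants cross < 0 → take C=(8.8374,-7.4799) (cross=-46.489)
θ=285°: ex = (C−B)/|BC| = (0.8320,-0.5548); ey = (0.5548,0.8320)
θ=285°: P = B + 0.96·ex + 0.64·ey = (1.6714,-1.9320)

θ=13°: 3.02 0.01
θ=87°: 1.01 1.28
θ=150°: -0.69 0.51
θ=285°: 1.67 -1.93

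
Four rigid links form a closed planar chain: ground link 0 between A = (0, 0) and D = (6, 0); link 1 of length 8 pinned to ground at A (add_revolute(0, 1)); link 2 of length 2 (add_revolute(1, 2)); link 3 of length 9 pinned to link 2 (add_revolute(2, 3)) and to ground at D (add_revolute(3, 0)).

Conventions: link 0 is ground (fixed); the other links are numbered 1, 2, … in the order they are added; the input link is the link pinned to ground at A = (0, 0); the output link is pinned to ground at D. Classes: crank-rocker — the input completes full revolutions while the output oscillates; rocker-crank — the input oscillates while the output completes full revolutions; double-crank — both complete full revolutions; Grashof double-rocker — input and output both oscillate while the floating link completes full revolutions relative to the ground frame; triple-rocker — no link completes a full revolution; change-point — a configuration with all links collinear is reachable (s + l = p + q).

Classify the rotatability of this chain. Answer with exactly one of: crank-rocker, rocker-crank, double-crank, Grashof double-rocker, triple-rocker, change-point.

lengths: ground=6, input=8, coupler=2, output=9
sorted: s=2 (shortest), l=9 (longest), p+q=14
s + l = 11 vs p + q = 14
s + l < p + q (Grashof) with shortest = coupler link → Grashof double-rocker

Grashof double-rocker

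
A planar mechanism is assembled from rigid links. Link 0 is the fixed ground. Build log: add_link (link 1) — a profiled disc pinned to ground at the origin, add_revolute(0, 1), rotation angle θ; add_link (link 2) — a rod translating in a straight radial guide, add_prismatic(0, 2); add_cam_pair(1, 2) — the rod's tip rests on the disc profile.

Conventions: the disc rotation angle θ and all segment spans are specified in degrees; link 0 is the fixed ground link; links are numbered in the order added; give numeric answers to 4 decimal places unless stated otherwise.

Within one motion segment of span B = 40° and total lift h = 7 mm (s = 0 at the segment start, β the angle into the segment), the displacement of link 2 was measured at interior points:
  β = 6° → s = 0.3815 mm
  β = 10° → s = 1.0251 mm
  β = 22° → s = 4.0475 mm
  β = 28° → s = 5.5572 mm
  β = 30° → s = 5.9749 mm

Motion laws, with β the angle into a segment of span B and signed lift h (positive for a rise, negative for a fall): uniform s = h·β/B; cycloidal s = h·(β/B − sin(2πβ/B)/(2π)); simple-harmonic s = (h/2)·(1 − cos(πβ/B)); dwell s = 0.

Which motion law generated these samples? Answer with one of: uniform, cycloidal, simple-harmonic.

candidates at β/B = r: uniform s = h·r (linear in β); cycloidal s = h·(r − sin(2πr)/(2π)); simple-harmonic s = (h/2)(1 − cos(πr))
β=6°: printed 0.3815 | uniform 1.0500, cycloidal 0.1487, simple-harmonic 0.3815
β=10°: printed 1.0251 | uniform 1.7500, cycloidal 0.6359, simple-harmonic 1.0251
β=22°: printed 4.0475 | uniform 3.8500, cycloidal 4.1943, simple-harmonic 4.0475
β=28°: printed 5.5572 | uniform 4.9000, cycloidal 5.9596, simple-harmonic 5.5572
β=30°: printed 5.9749 | uniform 5.2500, cycloidal 6.3641, simple-harmonic 5.9749
only one law matches every sample → simple-harmonic

simple-harmonic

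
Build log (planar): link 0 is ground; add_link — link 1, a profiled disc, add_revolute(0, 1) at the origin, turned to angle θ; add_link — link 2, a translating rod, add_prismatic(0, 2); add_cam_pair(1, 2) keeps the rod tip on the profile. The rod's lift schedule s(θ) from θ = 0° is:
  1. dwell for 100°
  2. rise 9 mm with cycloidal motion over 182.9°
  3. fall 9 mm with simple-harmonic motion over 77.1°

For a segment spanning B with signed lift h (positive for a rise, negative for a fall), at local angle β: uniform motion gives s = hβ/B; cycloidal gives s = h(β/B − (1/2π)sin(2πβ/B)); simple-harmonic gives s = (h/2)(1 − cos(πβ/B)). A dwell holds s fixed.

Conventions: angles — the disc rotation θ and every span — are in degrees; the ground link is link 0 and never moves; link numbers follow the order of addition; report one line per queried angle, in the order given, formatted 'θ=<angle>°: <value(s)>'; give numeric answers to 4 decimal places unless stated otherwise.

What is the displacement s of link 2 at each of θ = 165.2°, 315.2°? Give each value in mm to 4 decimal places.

seg 1 [0°–100°] dwell: s stays 0.0000
seg 2 [100°–282.9°] cycloidal, h=9: θ=165.2° here. β=65.2, B=182.9. 9·(0.3565 − sin(2π·0.3565)/(2π)) = 2.0847 → s = 2.0847
seg 2 [100°–282.9°] cycloidal, h=9: full span → s += 9 → s = 9.0000
seg 3 [282.9°–360°] simple-harmonic, h=-9: θ=315.2° here. β=32.3, B=77.1. -9/2·(1 − cos(π·0.4189)) = -3.3663 → s = 5.6337

θ=165.2°: 2.0847
θ=315.2°: 5.6337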